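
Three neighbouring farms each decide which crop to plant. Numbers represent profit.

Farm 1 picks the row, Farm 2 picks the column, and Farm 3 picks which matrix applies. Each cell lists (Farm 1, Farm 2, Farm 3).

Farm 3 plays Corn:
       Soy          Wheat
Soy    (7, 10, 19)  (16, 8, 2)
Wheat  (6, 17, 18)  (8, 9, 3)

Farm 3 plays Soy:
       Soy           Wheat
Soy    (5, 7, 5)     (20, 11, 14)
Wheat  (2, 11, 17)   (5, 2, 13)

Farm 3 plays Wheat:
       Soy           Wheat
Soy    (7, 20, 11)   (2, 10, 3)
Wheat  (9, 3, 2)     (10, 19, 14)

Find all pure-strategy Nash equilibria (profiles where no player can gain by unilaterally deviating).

Farm 1 against (Soy, Corn): payoffs 7, 6 → best response Soy.
Farm 1 against (Soy, Soy): payoffs 5, 2 → best response Soy.
Farm 1 against (Soy, Wheat): payoffs 7, 9 → best response Wheat.
Farm 1 against (Wheat, Corn): payoffs 16, 8 → best response Soy.
Farm 1 against (Wheat, Soy): payoffs 20, 5 → best response Soy.
Farm 1 against (Wheat, Wheat): payoffs 2, 10 → best response Wheat.
Farm 2 against (Soy, Corn): payoffs 10, 8 → best response Soy.
Farm 2 against (Soy, Soy): payoffs 7, 11 → best response Wheat.
Farm 2 against (Soy, Wheat): payoffs 20, 10 → best response Soy.
Farm 2 against (Wheat, Corn): payoffs 17, 9 → best response Soy.
Farm 2 against (Wheat, Soy): payoffs 11, 2 → best response Soy.
Farm 2 against (Wheat, Wheat): payoffs 3, 19 → best response Wheat.
Farm 3 against (Soy, Soy): payoffs 19, 5, 11 → best response Corn.
Farm 3 against (Soy, Wheat): payoffs 2, 14, 3 → best response Soy.
Farm 3 against (Wheat, Soy): payoffs 18, 17, 2 → best response Corn.
Farm 3 against (Wheat, Wheat): payoffs 3, 13, 14 → best response Wheat.
Mutual best responses: (Soy, Soy, Corn); (Soy, Wheat, Soy); (Wheat, Wheat, Wheat).

The pure Nash equilibria are (Soy, Soy, Corn) and (Soy, Wheat, Soy) and (Wheat, Wheat, Wheat).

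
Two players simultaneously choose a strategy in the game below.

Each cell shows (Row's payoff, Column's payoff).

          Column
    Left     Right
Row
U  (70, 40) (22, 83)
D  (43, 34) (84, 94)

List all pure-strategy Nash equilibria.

Pure NE: (D, Right)

(U, Left): Column can switch to Right (40 → 83). Not NE.
(U, Right): Row can switch to D (22 → 84). Not NE.
(D, Left): Row can switch to U (43 → 70). Not NE.
(D, Right): Row gets 84, best alternative 22; Column gets 94, best alternative 34. No profitable deviation — NE.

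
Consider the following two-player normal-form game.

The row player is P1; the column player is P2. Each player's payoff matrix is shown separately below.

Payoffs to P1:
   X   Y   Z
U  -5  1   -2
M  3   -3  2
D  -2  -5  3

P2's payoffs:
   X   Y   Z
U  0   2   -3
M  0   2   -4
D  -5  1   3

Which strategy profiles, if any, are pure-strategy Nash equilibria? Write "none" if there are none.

The pure Nash equilibria are (U, Y); (D, Z).

For each strategy profile, look for a profitable unilateral deviation.
(U, X): P1 can switch to M (-5 → 3). Not NE.
(U, Y): P1 gets 1, best alternative -3; P2 gets 2, best alternative 0. No profitable deviation — NE.
(U, Z): P1 can switch to M (-2 → 2). Not NE.
(M, X): P2 can switch to Y (0 → 2). Not NE.
(M, Y): P1 can switch to U (-3 → 1). Not NE.
(M, Z): P1 can switch to D (2 → 3). Not NE.
(D, X): P1 can switch to M (-2 → 3). Not NE.
(D, Y): P1 can switch to U (-5 → 1). Not NE.
(D, Z): P1 gets 3, best alternative 2; P2 gets 3, best alternative 1. No profitable deviation — NE.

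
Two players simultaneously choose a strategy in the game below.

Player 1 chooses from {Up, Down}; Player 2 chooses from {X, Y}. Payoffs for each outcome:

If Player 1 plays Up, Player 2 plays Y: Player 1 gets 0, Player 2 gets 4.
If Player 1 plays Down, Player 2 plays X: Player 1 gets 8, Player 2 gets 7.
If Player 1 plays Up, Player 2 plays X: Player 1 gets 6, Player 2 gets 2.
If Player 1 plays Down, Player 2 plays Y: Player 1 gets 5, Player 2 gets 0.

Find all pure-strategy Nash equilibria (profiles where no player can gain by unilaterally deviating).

The unique pure-strategy Nash equilibrium is (Down, X).

Player 1 against X: payoffs 6, 8 → best response Down.
Player 1 against Y: payoffs 0, 5 → best response Down.
Player 2 against Up: payoffs 2, 4 → best response Y.
Player 2 against Down: payoffs 7, 0 → best response X.
Mutual best responses: (Down, X).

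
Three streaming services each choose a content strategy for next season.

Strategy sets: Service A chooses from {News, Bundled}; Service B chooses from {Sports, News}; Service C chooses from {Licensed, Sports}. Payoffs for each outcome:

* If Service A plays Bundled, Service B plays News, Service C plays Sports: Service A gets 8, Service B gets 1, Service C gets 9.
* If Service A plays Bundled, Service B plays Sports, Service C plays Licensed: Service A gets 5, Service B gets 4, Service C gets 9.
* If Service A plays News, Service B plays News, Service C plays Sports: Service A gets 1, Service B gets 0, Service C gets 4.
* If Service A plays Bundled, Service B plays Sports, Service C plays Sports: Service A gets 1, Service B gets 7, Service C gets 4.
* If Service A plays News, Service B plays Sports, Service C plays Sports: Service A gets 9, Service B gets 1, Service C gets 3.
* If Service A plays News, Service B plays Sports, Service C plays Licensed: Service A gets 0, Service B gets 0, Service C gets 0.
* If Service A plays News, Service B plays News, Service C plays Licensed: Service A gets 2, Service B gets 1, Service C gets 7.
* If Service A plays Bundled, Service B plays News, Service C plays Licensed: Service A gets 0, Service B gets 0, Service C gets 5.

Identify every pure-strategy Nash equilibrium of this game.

Pure-strategy Nash equilibria: (News, Sports, Sports) and (News, News, Licensed) and (Bundled, Sports, Licensed)

(News, Sports, Licensed): Service A can switch to Bundled (0 → 5). Not NE.
(News, Sports, Sports): Service A gets 9, best alternative 1; Service B gets 1, best alternative 0; Service C gets 3, best alternative 0. No profitable deviation — NE.
(News, News, Licensed): Service A gets 2, best alternative 0; Service B gets 1, best alternative 0; Service C gets 7, best alternative 4. No profitable deviation — NE.
(News, News, Sports): Service A can switch to Bundled (1 → 8). Not NE.
(Bundled, Sports, Licensed): Service A gets 5, best alternative 0; Service B gets 4, best alternative 0; Service C gets 9, best alternative 4. No profitable deviation — NE.
(Bundled, Sports, Sports): Service A can switch to News (1 → 9). Not NE.
(Bundled, News, Licensed): Service A can switch to News (0 → 2). Not NE.
(Bundled, News, Sports): Service B can switch to Sports (1 → 7). Not NE.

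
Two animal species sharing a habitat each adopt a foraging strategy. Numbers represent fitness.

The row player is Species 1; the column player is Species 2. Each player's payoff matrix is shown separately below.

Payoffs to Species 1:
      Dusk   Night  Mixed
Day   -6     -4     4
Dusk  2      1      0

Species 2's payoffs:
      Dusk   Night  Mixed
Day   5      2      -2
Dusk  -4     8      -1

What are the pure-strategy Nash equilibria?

(Dusk, Night)

Species 1 against Dusk: payoffs -6, 2 → best response Dusk.
Species 1 against Night: payoffs -4, 1 → best response Dusk.
Species 1 against Mixed: payoffs 4, 0 → best response Day.
Species 2 against Day: payoffs 5, 2, -2 → best response Dusk.
Species 2 against Dusk: payoffs -4, 8, -1 → best response Night.
Mutual best responses: (Dusk, Night).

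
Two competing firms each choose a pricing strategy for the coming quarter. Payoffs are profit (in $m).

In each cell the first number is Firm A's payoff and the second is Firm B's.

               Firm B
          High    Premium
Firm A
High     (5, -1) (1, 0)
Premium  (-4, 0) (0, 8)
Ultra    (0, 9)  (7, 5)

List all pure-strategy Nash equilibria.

There is no pure-strategy Nash equilibrium.

For each strategy profile, look for a profitable unilateral deviation.
(High, High): Firm B can switch to Premium (-1 → 0). Not NE.
(High, Premium): Firm A can switch to Ultra (1 → 7). Not NE.
(Premium, High): Firm A can switch to High (-4 → 5). Not NE.
(Premium, Premium): Firm A can switch to High (0 → 1). Not NE.
(Ultra, High): Firm A can switch to High (0 → 5). Not NE.
(Ultra, Premium): Firm B can switch to High (5 → 9). Not NE.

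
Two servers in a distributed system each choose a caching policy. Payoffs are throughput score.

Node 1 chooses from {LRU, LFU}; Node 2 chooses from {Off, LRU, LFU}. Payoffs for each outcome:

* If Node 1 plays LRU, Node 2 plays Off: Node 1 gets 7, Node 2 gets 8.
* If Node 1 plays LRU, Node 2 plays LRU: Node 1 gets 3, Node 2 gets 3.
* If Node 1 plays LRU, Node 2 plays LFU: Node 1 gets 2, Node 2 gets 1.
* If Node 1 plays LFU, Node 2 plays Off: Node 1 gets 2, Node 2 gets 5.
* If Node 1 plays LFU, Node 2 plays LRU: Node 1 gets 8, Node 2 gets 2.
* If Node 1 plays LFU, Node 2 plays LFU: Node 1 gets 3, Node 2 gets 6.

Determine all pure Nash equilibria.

Mark each player's best response to every combination of opponents' strategies; a profile where every player is best-responding is a pure Nash equilibrium.
Node 1 against Off: payoffs 7, 2 → best response LRU.
Node 1 against LRU: payoffs 3, 8 → best response LFU.
Node 1 against LFU: payoffs 2, 3 → best response LFU.
Node 2 against LRU: payoffs 8, 3, 1 → best response Off.
Node 2 against LFU: payoffs 5, 2, 6 → best response LFU.
Mutual best responses: (LRU, Off); (LFU, LFU).

The pure Nash equilibria are (LRU, Off) and (LFU, LFU).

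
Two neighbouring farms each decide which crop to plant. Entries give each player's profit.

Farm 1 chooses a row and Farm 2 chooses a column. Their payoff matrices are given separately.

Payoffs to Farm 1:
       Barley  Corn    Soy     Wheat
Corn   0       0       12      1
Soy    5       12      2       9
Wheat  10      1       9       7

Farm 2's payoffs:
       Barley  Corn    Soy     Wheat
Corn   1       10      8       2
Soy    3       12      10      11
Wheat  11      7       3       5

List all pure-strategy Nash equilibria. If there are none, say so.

Pure-strategy Nash equilibria: (Soy, Corn), (Wheat, Barley)

Farm 1 against Barley: payoffs 0, 5, 10 → best response Wheat.
Farm 1 against Corn: payoffs 0, 12, 1 → best response Soy.
Farm 1 against Soy: payoffs 12, 2, 9 → best response Corn.
Farm 1 against Wheat: payoffs 1, 9, 7 → best response Soy.
Farm 2 against Corn: payoffs 1, 10, 8, 2 → best response Corn.
Farm 2 against Soy: payoffs 3, 12, 10, 11 → best response Corn.
Farm 2 against Wheat: payoffs 11, 7, 3, 5 → best response Barley.
Mutual best responses: (Soy, Corn); (Wheat, Barley).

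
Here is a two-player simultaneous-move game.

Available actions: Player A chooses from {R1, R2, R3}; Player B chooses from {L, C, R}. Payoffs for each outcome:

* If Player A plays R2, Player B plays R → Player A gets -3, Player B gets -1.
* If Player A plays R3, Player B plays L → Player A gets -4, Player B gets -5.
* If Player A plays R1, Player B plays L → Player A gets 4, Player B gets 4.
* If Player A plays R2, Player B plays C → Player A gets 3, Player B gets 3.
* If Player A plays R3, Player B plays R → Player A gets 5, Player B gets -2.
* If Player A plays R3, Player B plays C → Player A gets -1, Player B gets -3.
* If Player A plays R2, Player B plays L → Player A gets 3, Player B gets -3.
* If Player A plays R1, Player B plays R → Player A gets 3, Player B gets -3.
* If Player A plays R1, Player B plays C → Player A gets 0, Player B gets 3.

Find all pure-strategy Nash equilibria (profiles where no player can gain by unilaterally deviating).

Player A against L: payoffs 4, 3, -4 → best response R1.
Player A against C: payoffs 0, 3, -1 → best response R2.
Player A against R: payoffs 3, -3, 5 → best response R3.
Player B against R1: payoffs 4, 3, -3 → best response L.
Player B against R2: payoffs -3, 3, -1 → best response C.
Player B against R3: payoffs -5, -3, -2 → best response R.
Mutual best responses: (R1, L); (R2, C); (R3, R).

The pure Nash equilibria are (R1, L) and (R2, C) and (R3, R).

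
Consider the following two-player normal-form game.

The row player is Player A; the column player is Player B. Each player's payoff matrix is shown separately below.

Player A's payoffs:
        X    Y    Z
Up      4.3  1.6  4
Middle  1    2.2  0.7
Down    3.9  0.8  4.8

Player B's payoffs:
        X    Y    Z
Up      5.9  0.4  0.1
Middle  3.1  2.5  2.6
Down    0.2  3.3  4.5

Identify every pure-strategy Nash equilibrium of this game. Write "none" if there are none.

The pure Nash equilibria are (Up, X), (Down, Z).

Check each profile: it is a Nash equilibrium iff no player can strictly gain by switching unilaterally.
(Up, X): Player A gets 4.3, best alternative 3.9; Player B gets 5.9, best alternative 0.4. No profitable deviation — NE.
(Up, Y): Player A can switch to Middle (1.6 → 2.2). Not NE.
(Up, Z): Player A can switch to Down (4 → 4.8). Not NE.
(Middle, X): Player A can switch to Up (1 → 4.3). Not NE.
(Middle, Y): Player B can switch to X (2.5 → 3.1). Not NE.
(Middle, Z): Player A can switch to Up (0.7 → 4). Not NE.
(Down, X): Player A can switch to Up (3.9 → 4.3). Not NE.
(Down, Y): Player A can switch to Up (0.8 → 1.6). Not NE.
(Down, Z): Player A gets 4.8, best alternative 4; Player B gets 4.5, best alternative 3.3. No profitable deviation — NE.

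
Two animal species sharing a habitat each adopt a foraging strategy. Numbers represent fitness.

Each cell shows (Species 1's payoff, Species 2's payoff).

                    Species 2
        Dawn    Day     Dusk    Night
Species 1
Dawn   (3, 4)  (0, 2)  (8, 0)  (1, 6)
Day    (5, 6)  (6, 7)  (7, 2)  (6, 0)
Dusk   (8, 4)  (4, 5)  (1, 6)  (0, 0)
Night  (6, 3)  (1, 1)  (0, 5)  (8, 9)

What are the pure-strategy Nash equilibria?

Pure-strategy Nash equilibria: (Day, Day), (Night, Night)

Mark each player's best response to every combination of opponents' strategies; a profile where every player is best-responding is a pure Nash equilibrium.
Species 1 against Dawn: payoffs 3, 5, 8, 6 → best response Dusk.
Species 1 against Day: payoffs 0, 6, 4, 1 → best response Day.
Species 1 against Dusk: payoffs 8, 7, 1, 0 → best response Dawn.
Species 1 against Night: payoffs 1, 6, 0, 8 → best response Night.
Species 2 against Dawn: payoffs 4, 2, 0, 6 → best response Night.
Species 2 against Day: payoffs 6, 7, 2, 0 → best response Day.
Species 2 against Dusk: payoffs 4, 5, 6, 0 → best response Dusk.
Species 2 against Night: payoffs 3, 1, 5, 9 → best response Night.
Mutual best responses: (Day, Day); (Night, Night).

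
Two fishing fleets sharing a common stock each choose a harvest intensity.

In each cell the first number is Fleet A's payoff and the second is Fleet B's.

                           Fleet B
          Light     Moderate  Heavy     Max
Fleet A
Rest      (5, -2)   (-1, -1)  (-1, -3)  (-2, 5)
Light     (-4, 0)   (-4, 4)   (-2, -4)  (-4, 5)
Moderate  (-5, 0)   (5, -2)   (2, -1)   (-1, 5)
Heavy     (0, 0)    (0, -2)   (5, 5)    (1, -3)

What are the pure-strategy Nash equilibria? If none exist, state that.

Fleet A against Light: payoffs 5, -4, -5, 0 → best response Rest.
Fleet A against Moderate: payoffs -1, -4, 5, 0 → best response Moderate.
Fleet A against Heavy: payoffs -1, -2, 2, 5 → best response Heavy.
Fleet A against Max: payoffs -2, -4, -1, 1 → best response Heavy.
Fleet B against Rest: payoffs -2, -1, -3, 5 → best response Max.
Fleet B against Light: payoffs 0, 4, -4, 5 → best response Max.
Fleet B against Moderate: payoffs 0, -2, -1, 5 → best response Max.
Fleet B against Heavy: payoffs 0, -2, 5, -3 → best response Heavy.
Mutual best responses: (Heavy, Heavy).

Pure NE: (Heavy, Heavy)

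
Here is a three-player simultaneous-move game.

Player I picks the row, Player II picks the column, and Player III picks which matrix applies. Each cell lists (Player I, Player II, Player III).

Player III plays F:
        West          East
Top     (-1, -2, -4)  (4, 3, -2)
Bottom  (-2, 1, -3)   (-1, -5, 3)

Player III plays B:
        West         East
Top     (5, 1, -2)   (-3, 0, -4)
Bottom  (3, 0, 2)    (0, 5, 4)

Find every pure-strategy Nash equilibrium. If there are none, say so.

Player I against (West, F): payoffs -1, -2 → best response Top.
Player I against (West, B): payoffs 5, 3 → best response Top.
Player I against (East, F): payoffs 4, -1 → best response Top.
Player I against (East, B): payoffs -3, 0 → best response Bottom.
Player II against (Top, F): payoffs -2, 3 → best response East.
Player II against (Top, B): payoffs 1, 0 → best response West.
Player II against (Bottom, F): payoffs 1, -5 → best response West.
Player II against (Bottom, B): payoffs 0, 5 → best response East.
Player III against (Top, West): payoffs -4, -2 → best response B.
Player III against (Top, East): payoffs -2, -4 → best response F.
Player III against (Bottom, West): payoffs -3, 2 → best response B.
Player III against (Bottom, East): payoffs 3, 4 → best response B.
Mutual best responses: (Top, West, B); (Top, East, F); (Bottom, East, B).

The pure Nash equilibria are (Top, West, B); (Top, East, F); (Bottom, East, B).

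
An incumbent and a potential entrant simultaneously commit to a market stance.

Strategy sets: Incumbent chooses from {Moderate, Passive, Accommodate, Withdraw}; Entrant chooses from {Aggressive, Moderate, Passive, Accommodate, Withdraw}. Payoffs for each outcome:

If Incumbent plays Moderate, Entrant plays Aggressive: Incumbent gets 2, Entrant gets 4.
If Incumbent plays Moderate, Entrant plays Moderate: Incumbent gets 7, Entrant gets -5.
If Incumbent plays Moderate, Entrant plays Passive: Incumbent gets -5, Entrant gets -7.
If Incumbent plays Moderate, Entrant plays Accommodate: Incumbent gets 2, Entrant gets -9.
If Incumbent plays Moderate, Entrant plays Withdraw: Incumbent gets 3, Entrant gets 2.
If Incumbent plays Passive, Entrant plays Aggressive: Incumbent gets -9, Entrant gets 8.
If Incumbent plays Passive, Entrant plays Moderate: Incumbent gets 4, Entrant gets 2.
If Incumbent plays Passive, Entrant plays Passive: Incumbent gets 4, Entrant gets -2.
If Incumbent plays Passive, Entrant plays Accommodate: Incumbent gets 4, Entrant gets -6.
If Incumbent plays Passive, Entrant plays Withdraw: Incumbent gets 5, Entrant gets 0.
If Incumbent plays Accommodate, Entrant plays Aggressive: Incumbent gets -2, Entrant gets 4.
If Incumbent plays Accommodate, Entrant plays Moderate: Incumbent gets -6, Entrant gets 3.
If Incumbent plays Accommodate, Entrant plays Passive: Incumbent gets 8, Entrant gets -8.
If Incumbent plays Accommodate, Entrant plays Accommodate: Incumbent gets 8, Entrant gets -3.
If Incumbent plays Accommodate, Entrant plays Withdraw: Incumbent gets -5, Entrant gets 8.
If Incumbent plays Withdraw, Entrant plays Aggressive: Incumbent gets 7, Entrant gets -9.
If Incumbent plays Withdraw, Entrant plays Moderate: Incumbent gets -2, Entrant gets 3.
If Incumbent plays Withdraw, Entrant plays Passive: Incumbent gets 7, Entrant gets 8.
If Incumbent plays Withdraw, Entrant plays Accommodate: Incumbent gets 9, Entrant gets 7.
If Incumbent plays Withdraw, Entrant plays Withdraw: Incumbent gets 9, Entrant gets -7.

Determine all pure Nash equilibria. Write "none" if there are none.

Mark each player's best response to every combination of opponents' strategies; a profile where every player is best-responding is a pure Nash equilibrium.
Incumbent against Aggressive: payoffs 2, -9, -2, 7 → best response Withdraw.
Incumbent against Moderate: payoffs 7, 4, -6, -2 → best response Moderate.
Incumbent against Passive: payoffs -5, 4, 8, 7 → best response Accommodate.
Incumbent against Accommodate: payoffs 2, 4, 8, 9 → best response Withdraw.
Incumbent against Withdraw: payoffs 3, 5, -5, 9 → best response Withdraw.
Entrant against Moderate: payoffs 4, -5, -7, -9, 2 → best response Aggressive.
Entrant against Passive: payoffs 8, 2, -2, -6, 0 → best response Aggressive.
Entrant against Accommodate: payoffs 4, 3, -8, -3, 8 → best response Withdraw.
Entrant against Withdraw: payoffs -9, 3, 8, 7, -7 → best response Passive.
No profile is a mutual best response for all players.

There is no pure-strategy Nash equilibrium.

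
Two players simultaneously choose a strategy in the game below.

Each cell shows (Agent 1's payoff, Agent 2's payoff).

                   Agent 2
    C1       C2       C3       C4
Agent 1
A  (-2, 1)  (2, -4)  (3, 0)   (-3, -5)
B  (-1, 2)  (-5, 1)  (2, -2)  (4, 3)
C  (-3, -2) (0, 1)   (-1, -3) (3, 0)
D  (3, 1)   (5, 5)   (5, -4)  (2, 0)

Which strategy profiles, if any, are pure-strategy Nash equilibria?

Agent 1 against C1: payoffs -2, -1, -3, 3 → best response D.
Agent 1 against C2: payoffs 2, -5, 0, 5 → best response D.
Agent 1 against C3: payoffs 3, 2, -1, 5 → best response D.
Agent 1 against C4: payoffs -3, 4, 3, 2 → best response B.
Agent 2 against A: payoffs 1, -4, 0, -5 → best response C1.
Agent 2 against B: payoffs 2, 1, -2, 3 → best response C4.
Agent 2 against C: payoffs -2, 1, -3, 0 → best response C2.
Agent 2 against D: payoffs 1, 5, -4, 0 → best response C2.
Mutual best responses: (B, C4); (D, C2).

Pure-strategy Nash equilibria: (B, C4); (D, C2)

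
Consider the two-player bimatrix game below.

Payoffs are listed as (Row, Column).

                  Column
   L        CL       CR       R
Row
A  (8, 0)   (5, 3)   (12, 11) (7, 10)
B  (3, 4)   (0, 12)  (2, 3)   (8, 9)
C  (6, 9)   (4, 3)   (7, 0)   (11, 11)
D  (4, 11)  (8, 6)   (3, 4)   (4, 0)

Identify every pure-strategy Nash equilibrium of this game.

(A, CR), (C, R)

For each player, find the best response to each opponent profile; mutual best responses are the pure NE.
Row against L: payoffs 8, 3, 6, 4 → best response A.
Row against CL: payoffs 5, 0, 4, 8 → best response D.
Row against CR: payoffs 12, 2, 7, 3 → best response A.
Row against R: payoffs 7, 8, 11, 4 → best response C.
Column against A: payoffs 0, 3, 11, 10 → best response CR.
Column against B: payoffs 4, 12, 3, 9 → best response CL.
Column against C: payoffs 9, 3, 0, 11 → best response R.
Column against D: payoffs 11, 6, 4, 0 → best response L.
Mutual best responses: (A, CR); (C, R).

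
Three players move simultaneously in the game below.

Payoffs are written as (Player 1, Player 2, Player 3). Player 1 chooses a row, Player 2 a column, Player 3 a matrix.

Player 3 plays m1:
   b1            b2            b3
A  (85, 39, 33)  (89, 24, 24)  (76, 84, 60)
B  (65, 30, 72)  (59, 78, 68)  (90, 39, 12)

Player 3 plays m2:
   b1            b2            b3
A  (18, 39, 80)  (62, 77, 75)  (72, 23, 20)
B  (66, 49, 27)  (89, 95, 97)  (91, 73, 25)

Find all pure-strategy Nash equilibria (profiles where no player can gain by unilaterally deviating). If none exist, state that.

(A, b1, m1): Player 2 can switch to b3 (39 → 84). Not NE.
(A, b1, m2): Player 1 can switch to B (18 → 66). Not NE.
(A, b2, m1): Player 2 can switch to b1 (24 → 39). Not NE.
(A, b2, m2): Player 1 can switch to B (62 → 89). Not NE.
(A, b3, m1): Player 1 can switch to B (76 → 90). Not NE.
(A, b3, m2): Player 1 can switch to B (72 → 91). Not NE.
(B, b2, m2): Player 1 gets 89, best alternative 62; Player 2 gets 95, best alternative 73; Player 3 gets 97, best alternative 68. No profitable deviation — NE.
(The remaining 5 profiles each have a profitable deviation by the same check.)

Pure NE: (B, b2, m2)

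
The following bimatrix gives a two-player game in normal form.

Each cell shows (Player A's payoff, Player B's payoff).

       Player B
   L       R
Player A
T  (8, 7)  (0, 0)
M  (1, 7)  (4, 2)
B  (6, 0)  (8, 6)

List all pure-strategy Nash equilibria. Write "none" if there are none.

Player A against L: payoffs 8, 1, 6 → best response T.
Player A against R: payoffs 0, 4, 8 → best response B.
Player B against T: payoffs 7, 0 → best response L.
Player B against M: payoffs 7, 2 → best response L.
Player B against B: payoffs 0, 6 → best response R.
Mutual best responses: (T, L); (B, R).

Pure-strategy Nash equilibria: (T, L); (B, R)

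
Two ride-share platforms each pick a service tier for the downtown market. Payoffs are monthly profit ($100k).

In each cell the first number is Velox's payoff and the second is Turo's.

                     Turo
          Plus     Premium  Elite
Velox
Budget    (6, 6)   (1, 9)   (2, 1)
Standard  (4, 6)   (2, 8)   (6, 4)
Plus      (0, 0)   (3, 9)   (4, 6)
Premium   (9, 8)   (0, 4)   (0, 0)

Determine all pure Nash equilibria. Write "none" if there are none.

Velox against Plus: payoffs 6, 4, 0, 9 → best response Premium.
Velox against Premium: payoffs 1, 2, 3, 0 → best response Plus.
Velox against Elite: payoffs 2, 6, 4, 0 → best response Standard.
Turo against Budget: payoffs 6, 9, 1 → best response Premium.
Turo against Standard: payoffs 6, 8, 4 → best response Premium.
Turo against Plus: payoffs 0, 9, 6 → best response Premium.
Turo against Premium: payoffs 8, 4, 0 → best response Plus.
Mutual best responses: (Plus, Premium); (Premium, Plus).

(Plus, Premium) and (Premium, Plus)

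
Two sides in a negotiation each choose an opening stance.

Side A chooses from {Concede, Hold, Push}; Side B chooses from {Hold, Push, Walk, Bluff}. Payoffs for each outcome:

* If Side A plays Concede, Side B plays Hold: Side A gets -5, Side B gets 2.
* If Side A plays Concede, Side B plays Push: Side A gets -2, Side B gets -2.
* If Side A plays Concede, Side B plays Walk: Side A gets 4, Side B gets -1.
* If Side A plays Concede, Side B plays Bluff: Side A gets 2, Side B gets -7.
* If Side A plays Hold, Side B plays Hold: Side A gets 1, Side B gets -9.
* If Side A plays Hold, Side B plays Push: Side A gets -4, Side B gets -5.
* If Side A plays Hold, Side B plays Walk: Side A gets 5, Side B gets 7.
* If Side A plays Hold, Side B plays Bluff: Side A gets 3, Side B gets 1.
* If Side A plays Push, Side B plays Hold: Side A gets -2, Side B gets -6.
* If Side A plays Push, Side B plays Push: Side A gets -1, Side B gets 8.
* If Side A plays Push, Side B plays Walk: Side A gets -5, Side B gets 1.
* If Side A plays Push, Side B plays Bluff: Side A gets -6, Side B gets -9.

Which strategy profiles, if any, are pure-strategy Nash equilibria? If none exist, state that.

Mark each player's best response to every combination of opponents' strategies; a profile where every player is best-responding is a pure Nash equilibrium.
Side A against Hold: payoffs -5, 1, -2 → best response Hold.
Side A against Push: payoffs -2, -4, -1 → best response Push.
Side A against Walk: payoffs 4, 5, -5 → best response Hold.
Side A against Bluff: payoffs 2, 3, -6 → best response Hold.
Side B against Concede: payoffs 2, -2, -1, -7 → best response Hold.
Side B against Hold: payoffs -9, -5, 7, 1 → best response Walk.
Side B against Push: payoffs -6, 8, 1, -9 → best response Push.
Mutual best responses: (Hold, Walk); (Push, Push).

(Hold, Walk); (Push, Push)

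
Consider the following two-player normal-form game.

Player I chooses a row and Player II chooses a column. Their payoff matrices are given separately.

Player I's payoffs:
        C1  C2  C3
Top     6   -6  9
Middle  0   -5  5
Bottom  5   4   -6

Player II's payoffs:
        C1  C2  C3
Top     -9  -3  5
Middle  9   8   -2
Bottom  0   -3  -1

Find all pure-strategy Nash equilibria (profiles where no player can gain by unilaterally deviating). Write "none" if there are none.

The unique pure-strategy Nash equilibrium is (Top, C3).

Player I against C1: payoffs 6, 0, 5 → best response Top.
Player I against C2: payoffs -6, -5, 4 → best response Bottom.
Player I against C3: payoffs 9, 5, -6 → best response Top.
Player II against Top: payoffs -9, -3, 5 → best response C3.
Player II against Middle: payoffs 9, 8, -2 → best response C1.
Player II against Bottom: payoffs 0, -3, -1 → best response C1.
Mutual best responses: (Top, C3).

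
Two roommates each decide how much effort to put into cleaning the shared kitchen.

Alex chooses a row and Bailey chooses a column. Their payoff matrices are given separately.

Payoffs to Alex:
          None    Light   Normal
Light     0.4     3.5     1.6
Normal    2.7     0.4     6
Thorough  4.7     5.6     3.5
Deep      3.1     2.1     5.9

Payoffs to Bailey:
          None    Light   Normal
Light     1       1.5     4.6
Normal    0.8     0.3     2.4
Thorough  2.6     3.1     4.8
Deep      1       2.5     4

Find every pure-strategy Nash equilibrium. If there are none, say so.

Pure NE: (Normal, Normal)

Mark each player's best response to every combination of opponents' strategies; a profile where every player is best-responding is a pure Nash equilibrium.
Alex against None: payoffs 0.4, 2.7, 4.7, 3.1 → best response Thorough.
Alex against Light: payoffs 3.5, 0.4, 5.6, 2.1 → best response Thorough.
Alex against Normal: payoffs 1.6, 6, 3.5, 5.9 → best response Normal.
Bailey against Light: payoffs 1, 1.5, 4.6 → best response Normal.
Bailey against Normal: payoffs 0.8, 0.3, 2.4 → best response Normal.
Bailey against Thorough: payoffs 2.6, 3.1, 4.8 → best response Normal.
Bailey against Deep: payoffs 1, 2.5, 4 → best response Normal.
Mutual best responses: (Normal, Normal).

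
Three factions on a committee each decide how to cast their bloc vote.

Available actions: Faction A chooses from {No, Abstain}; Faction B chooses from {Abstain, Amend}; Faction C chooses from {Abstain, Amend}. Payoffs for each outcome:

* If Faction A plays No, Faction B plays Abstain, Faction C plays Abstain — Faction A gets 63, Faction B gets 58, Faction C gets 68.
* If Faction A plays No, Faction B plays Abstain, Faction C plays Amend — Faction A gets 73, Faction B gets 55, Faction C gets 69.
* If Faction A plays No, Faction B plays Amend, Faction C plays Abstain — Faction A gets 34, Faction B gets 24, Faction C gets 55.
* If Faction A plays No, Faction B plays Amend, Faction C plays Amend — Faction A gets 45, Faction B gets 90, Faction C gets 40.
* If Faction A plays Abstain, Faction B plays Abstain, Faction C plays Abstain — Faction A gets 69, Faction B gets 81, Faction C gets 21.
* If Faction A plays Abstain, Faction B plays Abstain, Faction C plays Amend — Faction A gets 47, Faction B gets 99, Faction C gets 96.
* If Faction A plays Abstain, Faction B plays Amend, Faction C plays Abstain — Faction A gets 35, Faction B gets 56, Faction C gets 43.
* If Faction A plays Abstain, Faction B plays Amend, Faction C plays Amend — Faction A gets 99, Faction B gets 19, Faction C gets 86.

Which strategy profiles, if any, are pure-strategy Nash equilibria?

There is no pure-strategy Nash equilibrium.

Check each profile: it is a Nash equilibrium iff no player can strictly gain by switching unilaterally.
(No, Abstain, Abstain): Faction A can switch to Abstain (63 → 69). Not NE.
(No, Abstain, Amend): Faction B can switch to Amend (55 → 90). Not NE.
(No, Amend, Abstain): Faction A can switch to Abstain (34 → 35). Not NE.
(No, Amend, Amend): Faction A can switch to Abstain (45 → 99). Not NE.
(Abstain, Abstain, Abstain): Faction C can switch to Amend (21 → 96). Not NE.
(Abstain, Abstain, Amend): Faction A can switch to No (47 → 73). Not NE.
(The remaining 2 profiles each have a profitable deviation by the same check.)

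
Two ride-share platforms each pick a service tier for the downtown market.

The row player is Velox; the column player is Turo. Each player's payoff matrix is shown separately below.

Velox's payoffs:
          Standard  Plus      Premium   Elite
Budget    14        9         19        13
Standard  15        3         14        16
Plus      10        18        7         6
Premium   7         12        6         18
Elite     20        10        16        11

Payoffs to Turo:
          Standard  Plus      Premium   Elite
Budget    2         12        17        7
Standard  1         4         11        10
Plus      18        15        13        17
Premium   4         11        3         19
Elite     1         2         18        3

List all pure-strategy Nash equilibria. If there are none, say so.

The pure Nash equilibria are (Budget, Premium); (Premium, Elite).

Mark each player's best response to every combination of opponents' strategies; a profile where every player is best-responding is a pure Nash equilibrium.
Velox against Standard: payoffs 14, 15, 10, 7, 20 → best response Elite.
Velox against Plus: payoffs 9, 3, 18, 12, 10 → best response Plus.
Velox against Premium: payoffs 19, 14, 7, 6, 16 → best response Budget.
Velox against Elite: payoffs 13, 16, 6, 18, 11 → best response Premium.
Turo against Budget: payoffs 2, 12, 17, 7 → best response Premium.
Turo against Standard: payoffs 1, 4, 11, 10 → best response Premium.
Turo against Plus: payoffs 18, 15, 13, 17 → best response Standard.
Turo against Premium: payoffs 4, 11, 3, 19 → best response Elite.
Turo against Elite: payoffs 1, 2, 18, 3 → best response Premium.
Mutual best responses: (Budget, Premium); (Premium, Elite).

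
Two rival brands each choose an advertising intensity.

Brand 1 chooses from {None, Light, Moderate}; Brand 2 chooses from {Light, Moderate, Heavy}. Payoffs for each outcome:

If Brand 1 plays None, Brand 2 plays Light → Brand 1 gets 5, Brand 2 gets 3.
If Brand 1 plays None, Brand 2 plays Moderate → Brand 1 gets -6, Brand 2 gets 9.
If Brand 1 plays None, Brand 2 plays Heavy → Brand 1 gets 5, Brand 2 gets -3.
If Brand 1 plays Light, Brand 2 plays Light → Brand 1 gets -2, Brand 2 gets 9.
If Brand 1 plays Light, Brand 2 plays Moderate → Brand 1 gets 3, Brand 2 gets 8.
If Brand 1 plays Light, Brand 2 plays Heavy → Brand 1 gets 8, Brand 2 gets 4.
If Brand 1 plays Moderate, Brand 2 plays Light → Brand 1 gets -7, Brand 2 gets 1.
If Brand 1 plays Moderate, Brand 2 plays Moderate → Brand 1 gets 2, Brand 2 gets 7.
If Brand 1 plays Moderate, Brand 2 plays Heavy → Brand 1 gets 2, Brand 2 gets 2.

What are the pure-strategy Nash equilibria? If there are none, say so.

No pure-strategy Nash equilibrium.

For each strategy profile, look for a profitable unilateral deviation.
(None, Light): Brand 2 can switch to Moderate (3 → 9). Not NE.
(None, Moderate): Brand 1 can switch to Light (-6 → 3). Not NE.
(None, Heavy): Brand 1 can switch to Light (5 → 8). Not NE.
(Light, Light): Brand 1 can switch to None (-2 → 5). Not NE.
(Light, Moderate): Brand 2 can switch to Light (8 → 9). Not NE.
(Light, Heavy): Brand 2 can switch to Light (4 → 9). Not NE.
(Moderate, Light): Brand 1 can switch to None (-7 → 5). Not NE.
(Moderate, Moderate): Brand 1 can switch to Light (2 → 3). Not NE.
(Moderate, Heavy): Brand 1 can switch to None (2 → 5). Not NE.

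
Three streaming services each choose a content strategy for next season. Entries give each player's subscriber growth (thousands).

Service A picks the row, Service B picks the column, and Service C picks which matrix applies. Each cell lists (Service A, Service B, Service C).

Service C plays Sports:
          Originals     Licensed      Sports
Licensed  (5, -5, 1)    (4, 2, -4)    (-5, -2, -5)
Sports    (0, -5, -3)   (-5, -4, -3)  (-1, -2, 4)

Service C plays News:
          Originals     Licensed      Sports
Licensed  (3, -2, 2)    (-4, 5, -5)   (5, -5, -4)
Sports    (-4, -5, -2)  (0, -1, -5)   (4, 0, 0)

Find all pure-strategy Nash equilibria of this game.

For each player, find the best response to each opponent profile; mutual best responses are the pure NE.
Service A against (Originals, Sports): payoffs 5, 0 → best response Licensed.
Service A against (Originals, News): payoffs 3, -4 → best response Licensed.
Service A against (Licensed, Sports): payoffs 4, -5 → best response Licensed.
Service A against (Licensed, News): payoffs -4, 0 → best response Sports.
Service A against (Sports, Sports): payoffs -5, -1 → best response Sports.
Service A against (Sports, News): payoffs 5, 4 → best response Licensed.
Service B against (Licensed, Sports): payoffs -5, 2, -2 → best response Licensed.
Service B against (Licensed, News): payoffs -2, 5, -5 → best response Licensed.
Service B against (Sports, Sports): payoffs -5, -4, -2 → best response Sports.
Service B against (Sports, News): payoffs -5, -1, 0 → best response Sports.
Service C against (Licensed, Originals): payoffs 1, 2 → best response News.
Service C against (Licensed, Licensed): payoffs -4, -5 → best response Sports.
Service C against (Licensed, Sports): payoffs -5, -4 → best response News.
Service C against (Sports, Originals): payoffs -3, -2 → best response News.
Service C against (Sports, Licensed): payoffs -3, -5 → best response Sports.
Service C against (Sports, Sports): payoffs 4, 0 → best response Sports.
Mutual best responses: (Licensed, Licensed, Sports); (Sports, Sports, Sports).

(Licensed, Licensed, Sports), (Sports, Sports, Sports)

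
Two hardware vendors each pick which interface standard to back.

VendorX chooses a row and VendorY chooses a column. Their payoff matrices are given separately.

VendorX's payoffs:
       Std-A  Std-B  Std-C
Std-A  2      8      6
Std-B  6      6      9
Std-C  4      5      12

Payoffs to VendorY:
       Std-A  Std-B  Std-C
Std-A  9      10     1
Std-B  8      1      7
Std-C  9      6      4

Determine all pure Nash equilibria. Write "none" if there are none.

Check each profile: it is a Nash equilibrium iff no player can strictly gain by switching unilaterally.
(Std-A, Std-A): VendorX can switch to Std-B (2 → 6). Not NE.
(Std-A, Std-B): VendorX gets 8, best alternative 6; VendorY gets 10, best alternative 9. No profitable deviation — NE.
(Std-A, Std-C): VendorX can switch to Std-B (6 → 9). Not NE.
(Std-B, Std-A): VendorX gets 6, best alternative 4; VendorY gets 8, best alternative 7. No profitable deviation — NE.
(Std-B, Std-B): VendorX can switch to Std-A (6 → 8). Not NE.
(Std-B, Std-C): VendorX can switch to Std-C (9 → 12). Not NE.
(Std-C, Std-A): VendorX can switch to Std-B (4 → 6). Not NE.
(Std-C, Std-B): VendorX can switch to Std-A (5 → 8). Not NE.
(Std-C, Std-C): VendorY can switch to Std-A (4 → 9). Not NE.

(Std-A, Std-B) and (Std-B, Std-A)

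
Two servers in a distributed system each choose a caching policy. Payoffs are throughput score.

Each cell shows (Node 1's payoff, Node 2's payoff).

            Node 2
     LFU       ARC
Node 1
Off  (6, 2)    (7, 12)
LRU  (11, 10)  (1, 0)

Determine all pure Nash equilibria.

For each strategy profile, look for a profitable unilateral deviation.
(Off, LFU): Node 1 can switch to LRU (6 → 11). Not NE.
(Off, ARC): Node 1 gets 7, best alternative 1; Node 2 gets 12, best alternative 2. No profitable deviation — NE.
(LRU, LFU): Node 1 gets 11, best alternative 6; Node 2 gets 10, best alternative 0. No profitable deviation — NE.
(LRU, ARC): Node 1 can switch to Off (1 → 7). Not NE.

The pure Nash equilibria are (Off, ARC), (LRU, LFU).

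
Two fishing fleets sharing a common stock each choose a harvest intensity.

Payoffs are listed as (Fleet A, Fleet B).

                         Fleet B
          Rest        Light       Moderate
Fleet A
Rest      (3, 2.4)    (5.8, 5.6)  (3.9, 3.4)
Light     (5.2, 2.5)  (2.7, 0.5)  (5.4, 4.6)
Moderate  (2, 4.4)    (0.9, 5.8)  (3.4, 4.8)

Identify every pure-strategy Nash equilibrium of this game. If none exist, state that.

Pure-strategy Nash equilibria: (Rest, Light), (Light, Moderate)

(Rest, Rest): Fleet A can switch to Light (3 → 5.2). Not NE.
(Rest, Light): Fleet A gets 5.8, best alternative 2.7; Fleet B gets 5.6, best alternative 3.4. No profitable deviation — NE.
(Rest, Moderate): Fleet A can switch to Light (3.9 → 5.4). Not NE.
(Light, Rest): Fleet B can switch to Moderate (2.5 → 4.6). Not NE.
(Light, Light): Fleet A can switch to Rest (2.7 → 5.8). Not NE.
(Light, Moderate): Fleet A gets 5.4, best alternative 3.9; Fleet B gets 4.6, best alternative 2.5. No profitable deviation — NE.
(Moderate, Rest): Fleet A can switch to Rest (2 → 3). Not NE.
(Moderate, Light): Fleet A can switch to Rest (0.9 → 5.8). Not NE.
(Moderate, Moderate): Fleet A can switch to Rest (3.4 → 3.9). Not NE.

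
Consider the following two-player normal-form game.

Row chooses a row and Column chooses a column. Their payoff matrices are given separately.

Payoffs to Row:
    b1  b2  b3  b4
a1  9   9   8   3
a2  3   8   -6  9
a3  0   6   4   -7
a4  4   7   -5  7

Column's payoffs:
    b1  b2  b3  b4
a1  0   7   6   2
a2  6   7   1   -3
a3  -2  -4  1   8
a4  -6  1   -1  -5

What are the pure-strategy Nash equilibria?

The unique pure-strategy Nash equilibrium is (a1, b2).

(a1, b1): Column can switch to b2 (0 → 7). Not NE.
(a1, b2): Row gets 9, best alternative 8; Column gets 7, best alternative 6. No profitable deviation — NE.
(a1, b3): Column can switch to b2 (6 → 7). Not NE.
(a1, b4): Row can switch to a2 (3 → 9). Not NE.
(a2, b1): Row can switch to a1 (3 → 9). Not NE.
(a2, b2): Row can switch to a1 (8 → 9). Not NE.
(a2, b3): Row can switch to a1 (-6 → 8). Not NE.
(The remaining 9 profiles each have a profitable deviation by the same check.)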